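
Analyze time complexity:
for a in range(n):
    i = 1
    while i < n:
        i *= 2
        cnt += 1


Per nesting level: O(n) * O(log n) = O(n log n)
Complexity: O(n log n)


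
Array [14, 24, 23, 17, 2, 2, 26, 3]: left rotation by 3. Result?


Left rotate by 3: [17, 2, 2, 26, 3, 14, 24, 23]


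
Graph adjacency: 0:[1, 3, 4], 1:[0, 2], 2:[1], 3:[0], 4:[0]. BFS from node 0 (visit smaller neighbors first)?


BFS queue: start with [0]
Visit order: [0, 1, 3, 4, 2]


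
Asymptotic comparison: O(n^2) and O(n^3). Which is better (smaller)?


quadratic grows slower than cubic
O(n^2) is asymptotically smaller; O(n^3) grows faster


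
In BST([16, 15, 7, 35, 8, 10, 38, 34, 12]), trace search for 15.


BST root = 16
Search for 15: compare at each node
Path: [16, 15]


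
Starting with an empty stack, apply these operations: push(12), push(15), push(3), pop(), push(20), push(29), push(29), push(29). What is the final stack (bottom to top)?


push(12) -> [12]
push(15) -> [12, 15]
push(3) -> [12, 15, 3]
pop() returns 3 -> [12, 15]
push(20) -> [12, 15, 20]
push(29) -> [12, 15, 20, 29]
push(29) -> [12, 15, 20, 29, 29]
push(29) -> [12, 15, 20, 29, 29, 29]
Final stack (bottom to top): [12, 15, 20, 29, 29, 29]


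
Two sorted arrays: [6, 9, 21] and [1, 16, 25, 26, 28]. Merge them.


Compare heads, take smaller each step.
Merged: [1, 6, 9, 16, 21, 25, 26, 28]


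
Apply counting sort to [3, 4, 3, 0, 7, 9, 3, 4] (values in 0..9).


Count array: [1, 0, 0, 3, 2, 0, 0, 1, 0, 1]
Reconstruct: [0, 3, 3, 3, 4, 4, 7, 9]


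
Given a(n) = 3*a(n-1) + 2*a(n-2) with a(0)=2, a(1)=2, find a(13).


Build bottom-up:
...a(11)=885922, a(12)=3155258, a(13)=3*3155258+2*885922=11237618


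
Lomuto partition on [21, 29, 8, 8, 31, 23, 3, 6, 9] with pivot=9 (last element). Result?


Elements <= 9 go left of pivot.
Result: [8, 8, 3, 6, 9, 23, 21, 29, 31], pivot at index 4


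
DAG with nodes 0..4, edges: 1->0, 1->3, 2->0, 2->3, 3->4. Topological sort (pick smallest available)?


Kahn's algorithm, process smallest node first
Order: [1, 2, 0, 3, 4]


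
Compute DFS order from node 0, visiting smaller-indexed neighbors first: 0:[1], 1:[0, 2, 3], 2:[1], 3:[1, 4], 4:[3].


DFS stack-based: start with [0]
Visit order: [0, 1, 2, 3, 4]


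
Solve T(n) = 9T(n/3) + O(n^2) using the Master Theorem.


a=9, b=3, c=2. log_3(9)=2 = c=2. Case 2: O(n^c log n) = O(n^2 log n)
Complexity: O(n^2 log n)


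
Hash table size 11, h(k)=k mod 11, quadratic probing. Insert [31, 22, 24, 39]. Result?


Insertions: 31->slot 9; 22->slot 0; 24->slot 2; 39->slot 6
Table: [22, None, 24, None, None, None, 39, None, None, 31, None]


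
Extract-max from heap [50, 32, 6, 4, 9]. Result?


Max = 50
Replace root with last, heapify down
Resulting heap: [32, 9, 6, 4]


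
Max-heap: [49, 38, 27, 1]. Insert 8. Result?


Append 8: [49, 38, 27, 1, 8]
Bubble up: no swaps needed
Result: [49, 38, 27, 1, 8]


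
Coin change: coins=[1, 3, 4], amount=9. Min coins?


dp[0]=0; dp[i]=1+min(dp[i-c] for c in coins)
...dp[4]=1, dp[5]=2, dp[6]=2, dp[7]=2, dp[8]=2, dp[9]=3
Minimum coins for 9 = 3


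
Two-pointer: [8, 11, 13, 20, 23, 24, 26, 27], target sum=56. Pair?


Two pointers: lo=0, hi=7
No pair sums to 56


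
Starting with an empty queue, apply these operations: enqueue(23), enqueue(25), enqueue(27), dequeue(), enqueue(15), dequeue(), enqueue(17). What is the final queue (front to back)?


enqueue(23) -> [23]
enqueue(25) -> [23, 25]
enqueue(27) -> [23, 25, 27]
dequeue() returns 23 -> [25, 27]
enqueue(15) -> [25, 27, 15]
dequeue() returns 25 -> [27, 15]
enqueue(17) -> [27, 15, 17]
Final queue (front to back): [27, 15, 17]


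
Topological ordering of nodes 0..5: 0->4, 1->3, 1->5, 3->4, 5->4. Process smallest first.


Kahn's algorithm, process smallest node first
Order: [0, 1, 2, 3, 5, 4]


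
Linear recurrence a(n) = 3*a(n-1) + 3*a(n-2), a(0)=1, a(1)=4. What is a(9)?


Build bottom-up:
...a(7)=11772, a(8)=44631, a(9)=3*44631+3*11772=169209


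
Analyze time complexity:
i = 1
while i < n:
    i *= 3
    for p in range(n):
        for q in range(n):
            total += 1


Per nesting level: O(log n) * O(n) * O(n) = O(n^2 log n)
Complexity: O(n^2 log n)


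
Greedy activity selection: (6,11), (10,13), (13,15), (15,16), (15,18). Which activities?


Greedy: pick earliest-ending, then skip overlaps.
Selected (3 activities): [(6, 11), (13, 15), (15, 16)]


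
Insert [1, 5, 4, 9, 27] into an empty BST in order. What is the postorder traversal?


Root = 1; build tree by BST insertion.
Postorder traversal: [4, 27, 9, 5, 1]


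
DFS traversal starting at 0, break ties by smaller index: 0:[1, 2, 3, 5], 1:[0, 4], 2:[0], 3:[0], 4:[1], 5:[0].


DFS stack-based: start with [0]
Visit order: [0, 1, 4, 2, 3, 5]


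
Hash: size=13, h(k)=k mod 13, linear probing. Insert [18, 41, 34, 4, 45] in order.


Insertions: 18->slot 5; 41->slot 2; 34->slot 8; 4->slot 4; 45->slot 6
Table: [None, None, 41, None, 4, 18, 45, None, 34, None, None, None, None]


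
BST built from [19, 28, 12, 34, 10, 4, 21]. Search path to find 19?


BST root = 19
Search for 19: compare at each node
Path: [19]


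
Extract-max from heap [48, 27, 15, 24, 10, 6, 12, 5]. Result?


Max = 48
Replace root with last, heapify down
Resulting heap: [27, 24, 15, 5, 10, 6, 12]


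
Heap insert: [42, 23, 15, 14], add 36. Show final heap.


Append 36: [42, 23, 15, 14, 36]
Bubble up: swap idx 4(36) with idx 1(23)
Result: [42, 36, 15, 14, 23]


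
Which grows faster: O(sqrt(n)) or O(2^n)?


sublinear grows slower than exponential
O(sqrt(n)) is asymptotically smaller; O(2^n) grows faster


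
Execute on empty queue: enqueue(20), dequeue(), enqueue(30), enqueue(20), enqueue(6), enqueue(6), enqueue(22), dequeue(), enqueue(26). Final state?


enqueue(20) -> [20]
dequeue() returns 20 -> []
enqueue(30) -> [30]
enqueue(20) -> [30, 20]
enqueue(6) -> [30, 20, 6]
enqueue(6) -> [30, 20, 6, 6]
enqueue(22) -> [30, 20, 6, 6, 22]
dequeue() returns 30 -> [20, 6, 6, 22]
enqueue(26) -> [20, 6, 6, 22, 26]
Final queue (front to back): [20, 6, 6, 22, 26]


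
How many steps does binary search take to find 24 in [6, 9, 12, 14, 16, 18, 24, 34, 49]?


Search for 24:
[0,8] mid=4 arr[4]=16
[5,8] mid=6 arr[6]=24
Total: 2 comparisons


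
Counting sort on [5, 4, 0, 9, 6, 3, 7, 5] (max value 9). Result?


Count array: [1, 0, 0, 1, 1, 2, 1, 1, 0, 1]
Reconstruct: [0, 3, 4, 5, 5, 6, 7, 9]


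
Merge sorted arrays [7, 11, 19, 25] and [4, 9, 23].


Compare heads, take smaller each step.
Merged: [4, 7, 9, 11, 19, 23, 25]


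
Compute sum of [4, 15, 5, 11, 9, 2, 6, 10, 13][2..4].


Prefix sums: [0, 4, 19, 24, 35, 44, 46, 52, 62, 75]
Sum[2..4] = prefix[5] - prefix[2] = 44 - 19 = 25


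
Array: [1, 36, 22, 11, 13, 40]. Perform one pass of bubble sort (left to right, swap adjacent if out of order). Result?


After one pass: [1, 22, 11, 13, 36, 40]


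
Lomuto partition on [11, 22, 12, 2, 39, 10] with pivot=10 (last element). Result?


Elements <= 10 go left of pivot.
Result: [2, 10, 12, 11, 39, 22], pivot at index 1


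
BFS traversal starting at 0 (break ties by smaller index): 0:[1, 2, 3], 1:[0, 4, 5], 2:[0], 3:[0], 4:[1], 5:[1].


BFS queue: start with [0]
Visit order: [0, 1, 2, 3, 4, 5]


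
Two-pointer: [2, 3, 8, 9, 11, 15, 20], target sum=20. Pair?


Two pointers: lo=0, hi=6
Found pair: (9, 11) summing to 20


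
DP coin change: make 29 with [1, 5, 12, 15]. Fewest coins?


dp[0]=0; dp[i]=1+min(dp[i-c] for c in coins)
...dp[24]=2, dp[25]=3, dp[26]=4, dp[27]=2, dp[28]=3, dp[29]=3
Minimum coins for 29 = 3


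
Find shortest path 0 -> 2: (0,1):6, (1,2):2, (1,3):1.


Dijkstra from 0:
Distances: {0: 0, 1: 6, 2: 8, 3: 7}
Shortest distance to 2 = 8, path = [0, 1, 2]


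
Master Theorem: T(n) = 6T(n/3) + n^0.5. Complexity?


a=6, b=3, c=0.5. log_3(6)=1.631 > c=0.5. Case 1: O(n^log_b(a)) = O(n^1.631)
Complexity: O(n^1.631)


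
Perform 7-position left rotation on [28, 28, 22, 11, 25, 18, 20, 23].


Left rotate by 7: [23, 28, 28, 22, 11, 25, 18, 20]


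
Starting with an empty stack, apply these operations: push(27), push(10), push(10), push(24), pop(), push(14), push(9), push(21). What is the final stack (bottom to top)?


push(27) -> [27]
push(10) -> [27, 10]
push(10) -> [27, 10, 10]
push(24) -> [27, 10, 10, 24]
pop() returns 24 -> [27, 10, 10]
push(14) -> [27, 10, 10, 14]
push(9) -> [27, 10, 10, 14, 9]
push(21) -> [27, 10, 10, 14, 9, 21]
Final stack (bottom to top): [27, 10, 10, 14, 9, 21]


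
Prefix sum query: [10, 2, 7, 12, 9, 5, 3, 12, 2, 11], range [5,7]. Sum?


Prefix sums: [0, 10, 12, 19, 31, 40, 45, 48, 60, 62, 73]
Sum[5..7] = prefix[8] - prefix[5] = 60 - 40 = 20


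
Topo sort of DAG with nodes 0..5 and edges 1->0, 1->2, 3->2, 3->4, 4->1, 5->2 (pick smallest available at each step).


Kahn's algorithm, process smallest node first
Order: [3, 4, 1, 0, 5, 2]


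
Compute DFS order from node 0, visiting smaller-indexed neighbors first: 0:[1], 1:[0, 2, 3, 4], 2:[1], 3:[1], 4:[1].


DFS stack-based: start with [0]
Visit order: [0, 1, 2, 3, 4]


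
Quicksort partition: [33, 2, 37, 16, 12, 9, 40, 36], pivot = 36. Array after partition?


Elements <= 36 go left of pivot.
Result: [33, 2, 16, 12, 9, 36, 40, 37], pivot at index 5


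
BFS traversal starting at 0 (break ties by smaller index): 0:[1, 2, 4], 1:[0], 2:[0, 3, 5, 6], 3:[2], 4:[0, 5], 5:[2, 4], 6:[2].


BFS queue: start with [0]
Visit order: [0, 1, 2, 4, 3, 5, 6]


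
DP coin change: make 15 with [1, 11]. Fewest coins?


dp[0]=0; dp[i]=1+min(dp[i-c] for c in coins)
...dp[10]=10, dp[11]=1, dp[12]=2, dp[13]=3, dp[14]=4, dp[15]=5
Minimum coins for 15 = 5


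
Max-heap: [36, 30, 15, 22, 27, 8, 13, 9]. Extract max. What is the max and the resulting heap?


Max = 36
Replace root with last, heapify down
Resulting heap: [30, 27, 15, 22, 9, 8, 13]


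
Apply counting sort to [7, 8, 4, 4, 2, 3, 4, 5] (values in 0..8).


Count array: [0, 0, 1, 1, 3, 1, 0, 1, 1]
Reconstruct: [2, 3, 4, 4, 4, 5, 7, 8]


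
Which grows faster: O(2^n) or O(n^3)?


cubic grows slower than exponential
O(n^3) is asymptotically smaller; O(2^n) grows faster


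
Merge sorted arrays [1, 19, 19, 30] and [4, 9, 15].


Compare heads, take smaller each step.
Merged: [1, 4, 9, 15, 19, 19, 30]


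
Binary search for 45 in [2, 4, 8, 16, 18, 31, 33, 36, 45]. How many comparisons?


Search for 45:
[0,8] mid=4 arr[4]=18
[5,8] mid=6 arr[6]=33
[7,8] mid=7 arr[7]=36
[8,8] mid=8 arr[8]=45
Total: 4 comparisons


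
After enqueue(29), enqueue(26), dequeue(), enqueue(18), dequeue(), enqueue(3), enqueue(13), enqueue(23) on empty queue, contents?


enqueue(29) -> [29]
enqueue(26) -> [29, 26]
dequeue() returns 29 -> [26]
enqueue(18) -> [26, 18]
dequeue() returns 26 -> [18]
enqueue(3) -> [18, 3]
enqueue(13) -> [18, 3, 13]
enqueue(23) -> [18, 3, 13, 23]
Final queue (front to back): [18, 3, 13, 23]


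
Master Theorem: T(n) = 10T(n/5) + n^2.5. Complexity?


a=10, b=5, c=2.5. log_5(10)=1.431 < c=2.5. Case 3: O(n^c) = O(n^2.500)
Complexity: O(n^2.500)


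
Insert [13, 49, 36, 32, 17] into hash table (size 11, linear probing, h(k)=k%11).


Insertions: 13->slot 2; 49->slot 5; 36->slot 3; 32->slot 10; 17->slot 6
Table: [None, None, 13, 36, None, 49, 17, None, None, None, 32]


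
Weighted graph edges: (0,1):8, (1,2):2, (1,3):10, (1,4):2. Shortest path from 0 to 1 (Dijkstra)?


Dijkstra from 0:
Distances: {0: 0, 1: 8, 2: 10, 3: 18, 4: 10}
Shortest distance to 1 = 8, path = [0, 1]


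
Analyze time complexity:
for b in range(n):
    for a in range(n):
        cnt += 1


Per nesting level: O(n) * O(n) = O(n^2)
Complexity: O(n^2)


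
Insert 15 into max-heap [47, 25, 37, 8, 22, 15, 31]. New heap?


Append 15: [47, 25, 37, 8, 22, 15, 31, 15]
Bubble up: swap idx 7(15) with idx 3(8)
Result: [47, 25, 37, 15, 22, 15, 31, 8]


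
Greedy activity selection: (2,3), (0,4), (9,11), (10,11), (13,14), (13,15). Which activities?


Greedy: pick earliest-ending, then skip overlaps.
Selected (3 activities): [(2, 3), (9, 11), (13, 14)]


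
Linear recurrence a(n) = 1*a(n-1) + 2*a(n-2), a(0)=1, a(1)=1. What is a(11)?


Build bottom-up:
...a(9)=341, a(10)=683, a(11)=1*683+2*341=1365


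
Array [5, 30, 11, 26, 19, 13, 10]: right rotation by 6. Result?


Right rotate by 6: [30, 11, 26, 19, 13, 10, 5]


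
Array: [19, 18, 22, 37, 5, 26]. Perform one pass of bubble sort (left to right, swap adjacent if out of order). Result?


After one pass: [18, 19, 22, 5, 26, 37]


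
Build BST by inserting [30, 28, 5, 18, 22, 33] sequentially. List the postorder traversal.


Root = 30; build tree by BST insertion.
Postorder traversal: [22, 18, 5, 28, 33, 30]


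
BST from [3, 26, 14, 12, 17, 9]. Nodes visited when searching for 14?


BST root = 3
Search for 14: compare at each node
Path: [3, 26, 14]


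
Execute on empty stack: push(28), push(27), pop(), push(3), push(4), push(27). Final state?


push(28) -> [28]
push(27) -> [28, 27]
pop() returns 27 -> [28]
push(3) -> [28, 3]
push(4) -> [28, 3, 4]
push(27) -> [28, 3, 4, 27]
Final stack (bottom to top): [28, 3, 4, 27]


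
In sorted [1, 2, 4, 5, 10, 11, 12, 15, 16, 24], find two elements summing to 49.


Two pointers: lo=0, hi=9
No pair sums to 49


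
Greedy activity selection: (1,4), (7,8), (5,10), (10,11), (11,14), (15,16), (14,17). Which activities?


Greedy: pick earliest-ending, then skip overlaps.
Selected (5 activities): [(1, 4), (7, 8), (10, 11), (11, 14), (15, 16)]


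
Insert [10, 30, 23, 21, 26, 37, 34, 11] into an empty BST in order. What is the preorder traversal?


Root = 10; build tree by BST insertion.
Preorder traversal: [10, 30, 23, 21, 11, 26, 37, 34]


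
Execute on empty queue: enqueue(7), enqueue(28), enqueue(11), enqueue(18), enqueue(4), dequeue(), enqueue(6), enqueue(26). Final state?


enqueue(7) -> [7]
enqueue(28) -> [7, 28]
enqueue(11) -> [7, 28, 11]
enqueue(18) -> [7, 28, 11, 18]
enqueue(4) -> [7, 28, 11, 18, 4]
dequeue() returns 7 -> [28, 11, 18, 4]
enqueue(6) -> [28, 11, 18, 4, 6]
enqueue(26) -> [28, 11, 18, 4, 6, 26]
Final queue (front to back): [28, 11, 18, 4, 6, 26]


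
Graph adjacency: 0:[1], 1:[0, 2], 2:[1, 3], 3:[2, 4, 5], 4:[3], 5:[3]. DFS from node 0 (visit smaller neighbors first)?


DFS stack-based: start with [0]
Visit order: [0, 1, 2, 3, 4, 5]


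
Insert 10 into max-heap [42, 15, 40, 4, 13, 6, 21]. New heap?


Append 10: [42, 15, 40, 4, 13, 6, 21, 10]
Bubble up: swap idx 7(10) with idx 3(4)
Result: [42, 15, 40, 10, 13, 6, 21, 4]


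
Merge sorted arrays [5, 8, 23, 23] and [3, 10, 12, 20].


Compare heads, take smaller each step.
Merged: [3, 5, 8, 10, 12, 20, 23, 23]


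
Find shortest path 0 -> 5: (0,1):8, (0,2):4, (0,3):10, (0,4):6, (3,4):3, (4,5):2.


Dijkstra from 0:
Distances: {0: 0, 1: 8, 2: 4, 3: 9, 4: 6, 5: 8}
Shortest distance to 5 = 8, path = [0, 4, 5]


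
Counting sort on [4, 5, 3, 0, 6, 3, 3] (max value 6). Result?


Count array: [1, 0, 0, 3, 1, 1, 1]
Reconstruct: [0, 3, 3, 3, 4, 5, 6]


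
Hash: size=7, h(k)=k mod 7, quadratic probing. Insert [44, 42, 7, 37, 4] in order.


Insertions: 44->slot 2; 42->slot 0; 7->slot 1; 37->slot 3; 4->slot 4
Table: [42, 7, 44, 37, 4, None, None]


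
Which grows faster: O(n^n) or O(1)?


constant grows slower than n^n
O(1) is asymptotically smaller; O(n^n) grows faster


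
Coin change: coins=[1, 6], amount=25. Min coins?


dp[0]=0; dp[i]=1+min(dp[i-c] for c in coins)
...dp[20]=5, dp[21]=6, dp[22]=7, dp[23]=8, dp[24]=4, dp[25]=5
Minimum coins for 25 = 5


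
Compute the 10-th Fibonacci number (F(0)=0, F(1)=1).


F(n)=F(n-1)+F(n-2)
...F(8)=21, F(9)=34, F(10)=55


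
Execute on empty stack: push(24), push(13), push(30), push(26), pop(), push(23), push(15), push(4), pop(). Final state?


push(24) -> [24]
push(13) -> [24, 13]
push(30) -> [24, 13, 30]
push(26) -> [24, 13, 30, 26]
pop() returns 26 -> [24, 13, 30]
push(23) -> [24, 13, 30, 23]
push(15) -> [24, 13, 30, 23, 15]
push(4) -> [24, 13, 30, 23, 15, 4]
pop() returns 4 -> [24, 13, 30, 23, 15]
Final stack (bottom to top): [24, 13, 30, 23, 15]


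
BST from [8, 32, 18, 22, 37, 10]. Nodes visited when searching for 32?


BST root = 8
Search for 32: compare at each node
Path: [8, 32]


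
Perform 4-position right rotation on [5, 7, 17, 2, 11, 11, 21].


Right rotate by 4: [2, 11, 11, 21, 5, 7, 17]


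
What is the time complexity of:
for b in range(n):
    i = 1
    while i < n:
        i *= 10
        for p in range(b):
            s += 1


Per nesting level: O(n) * O(log n) * O(n) [triangular over b] = O(n^2 log n)
Complexity: O(n^2 log n)


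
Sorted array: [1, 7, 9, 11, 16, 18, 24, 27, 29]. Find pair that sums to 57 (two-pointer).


Two pointers: lo=0, hi=8
No pair sums to 57


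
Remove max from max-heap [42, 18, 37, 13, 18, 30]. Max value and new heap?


Max = 42
Replace root with last, heapify down
Resulting heap: [37, 18, 30, 13, 18]


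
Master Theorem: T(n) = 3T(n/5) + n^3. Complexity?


a=3, b=5, c=3. log_5(3)=0.683 < c=3. Case 3: O(n^c) = O(n^3)
Complexity: O(n^3)


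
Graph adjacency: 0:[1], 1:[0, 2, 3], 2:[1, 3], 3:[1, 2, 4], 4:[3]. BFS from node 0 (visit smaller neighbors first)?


BFS queue: start with [0]
Visit order: [0, 1, 2, 3, 4]


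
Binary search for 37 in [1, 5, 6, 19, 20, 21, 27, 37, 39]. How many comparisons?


Search for 37:
[0,8] mid=4 arr[4]=20
[5,8] mid=6 arr[6]=27
[7,8] mid=7 arr[7]=37
Total: 3 comparisons


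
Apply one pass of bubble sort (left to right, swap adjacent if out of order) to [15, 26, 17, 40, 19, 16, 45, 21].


After one pass: [15, 17, 26, 19, 16, 40, 21, 45]


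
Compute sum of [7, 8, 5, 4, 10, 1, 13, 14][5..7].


Prefix sums: [0, 7, 15, 20, 24, 34, 35, 48, 62]
Sum[5..7] = prefix[8] - prefix[5] = 62 - 34 = 28


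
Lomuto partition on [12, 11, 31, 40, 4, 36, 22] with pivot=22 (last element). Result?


Elements <= 22 go left of pivot.
Result: [12, 11, 4, 22, 31, 36, 40], pivot at index 3


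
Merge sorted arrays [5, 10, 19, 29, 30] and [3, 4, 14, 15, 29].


Compare heads, take smaller each step.
Merged: [3, 4, 5, 10, 14, 15, 19, 29, 29, 30]


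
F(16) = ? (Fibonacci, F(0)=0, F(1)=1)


F(n)=F(n-1)+F(n-2)
...F(14)=377, F(15)=610, F(16)=987


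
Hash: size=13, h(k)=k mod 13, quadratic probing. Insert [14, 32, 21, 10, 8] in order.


Insertions: 14->slot 1; 32->slot 6; 21->slot 8; 10->slot 10; 8->slot 9
Table: [None, 14, None, None, None, None, 32, None, 21, 8, 10, None, None]


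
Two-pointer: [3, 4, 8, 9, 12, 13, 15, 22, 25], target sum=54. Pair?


Two pointers: lo=0, hi=8
No pair sums to 54


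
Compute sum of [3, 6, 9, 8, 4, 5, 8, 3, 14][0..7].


Prefix sums: [0, 3, 9, 18, 26, 30, 35, 43, 46, 60]
Sum[0..7] = prefix[8] - prefix[0] = 46 - 0 = 46


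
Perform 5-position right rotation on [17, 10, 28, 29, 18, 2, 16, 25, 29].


Right rotate by 5: [18, 2, 16, 25, 29, 17, 10, 28, 29]


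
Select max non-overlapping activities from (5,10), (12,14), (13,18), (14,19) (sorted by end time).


Greedy: pick earliest-ending, then skip overlaps.
Selected (3 activities): [(5, 10), (12, 14), (14, 19)]


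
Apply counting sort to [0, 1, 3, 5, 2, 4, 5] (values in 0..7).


Count array: [1, 1, 1, 1, 1, 2, 0, 0]
Reconstruct: [0, 1, 2, 3, 4, 5, 5]


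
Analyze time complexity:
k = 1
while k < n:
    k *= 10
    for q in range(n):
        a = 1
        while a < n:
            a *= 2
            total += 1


Per nesting level: O(log n) * O(n) * O(log n) = O(n (log n)^2)
Complexity: O(n (log n)^2)


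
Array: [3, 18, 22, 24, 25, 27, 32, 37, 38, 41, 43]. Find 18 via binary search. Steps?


Search for 18:
[0,10] mid=5 arr[5]=27
[0,4] mid=2 arr[2]=22
[0,1] mid=0 arr[0]=3
[1,1] mid=1 arr[1]=18
Total: 4 comparisons


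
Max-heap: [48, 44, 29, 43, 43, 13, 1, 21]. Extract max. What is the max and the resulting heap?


Max = 48
Replace root with last, heapify down
Resulting heap: [44, 43, 29, 21, 43, 13, 1]


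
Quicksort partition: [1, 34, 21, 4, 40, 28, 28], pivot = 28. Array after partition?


Elements <= 28 go left of pivot.
Result: [1, 21, 4, 28, 28, 34, 40], pivot at index 4


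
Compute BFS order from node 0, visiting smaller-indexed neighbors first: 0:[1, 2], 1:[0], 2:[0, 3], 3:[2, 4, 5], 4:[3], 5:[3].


BFS queue: start with [0]
Visit order: [0, 1, 2, 3, 4, 5]


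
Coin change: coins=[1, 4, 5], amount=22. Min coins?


dp[0]=0; dp[i]=1+min(dp[i-c] for c in coins)
...dp[17]=4, dp[18]=4, dp[19]=4, dp[20]=4, dp[21]=5, dp[22]=5
Minimum coins for 22 = 5


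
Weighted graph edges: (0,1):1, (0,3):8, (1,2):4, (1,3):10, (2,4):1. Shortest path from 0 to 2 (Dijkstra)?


Dijkstra from 0:
Distances: {0: 0, 1: 1, 2: 5, 3: 8, 4: 6}
Shortest distance to 2 = 5, path = [0, 1, 2]


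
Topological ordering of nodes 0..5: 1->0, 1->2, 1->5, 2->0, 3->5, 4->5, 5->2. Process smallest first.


Kahn's algorithm, process smallest node first
Order: [1, 3, 4, 5, 2, 0]


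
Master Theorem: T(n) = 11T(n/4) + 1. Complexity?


a=11, b=4, c=0. log_4(11)=1.730 > c=0. Case 1: O(n^log_b(a)) = O(n^1.730)
Complexity: O(n^1.730)


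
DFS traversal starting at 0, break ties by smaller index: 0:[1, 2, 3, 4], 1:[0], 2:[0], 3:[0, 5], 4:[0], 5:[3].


DFS stack-based: start with [0]
Visit order: [0, 1, 2, 3, 5, 4]


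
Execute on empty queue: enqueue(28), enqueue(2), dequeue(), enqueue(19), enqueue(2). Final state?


enqueue(28) -> [28]
enqueue(2) -> [28, 2]
dequeue() returns 28 -> [2]
enqueue(19) -> [2, 19]
enqueue(2) -> [2, 19, 2]
Final queue (front to back): [2, 19, 2]


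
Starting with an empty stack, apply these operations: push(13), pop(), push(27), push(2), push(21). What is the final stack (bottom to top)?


push(13) -> [13]
pop() returns 13 -> []
push(27) -> [27]
push(2) -> [27, 2]
push(21) -> [27, 2, 21]
Final stack (bottom to top): [27, 2, 21]


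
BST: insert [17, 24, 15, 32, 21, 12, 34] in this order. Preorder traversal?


Root = 17; build tree by BST insertion.
Preorder traversal: [17, 15, 12, 24, 21, 32, 34]


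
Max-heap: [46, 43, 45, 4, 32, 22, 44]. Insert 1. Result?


Append 1: [46, 43, 45, 4, 32, 22, 44, 1]
Bubble up: no swaps needed
Result: [46, 43, 45, 4, 32, 22, 44, 1]


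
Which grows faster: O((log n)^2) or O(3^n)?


polylogarithmic grows slower than exponential (base 3)
O((log n)^2) is asymptotically smaller; O(3^n) grows faster


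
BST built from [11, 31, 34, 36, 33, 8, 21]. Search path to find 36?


BST root = 11
Search for 36: compare at each node
Path: [11, 31, 34, 36]


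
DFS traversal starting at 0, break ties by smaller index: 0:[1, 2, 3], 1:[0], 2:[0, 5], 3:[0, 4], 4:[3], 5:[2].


DFS stack-based: start with [0]
Visit order: [0, 1, 2, 5, 3, 4]


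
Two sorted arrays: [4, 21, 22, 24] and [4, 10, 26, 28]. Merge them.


Compare heads, take smaller each step.
Merged: [4, 4, 10, 21, 22, 24, 26, 28]


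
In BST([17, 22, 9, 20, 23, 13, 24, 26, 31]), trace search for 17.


BST root = 17
Search for 17: compare at each node
Path: [17]


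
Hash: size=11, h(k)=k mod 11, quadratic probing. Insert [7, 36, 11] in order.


Insertions: 7->slot 7; 36->slot 3; 11->slot 0
Table: [11, None, None, 36, None, None, None, 7, None, None, None]


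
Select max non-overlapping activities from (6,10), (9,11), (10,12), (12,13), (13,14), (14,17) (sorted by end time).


Greedy: pick earliest-ending, then skip overlaps.
Selected (5 activities): [(6, 10), (10, 12), (12, 13), (13, 14), (14, 17)]


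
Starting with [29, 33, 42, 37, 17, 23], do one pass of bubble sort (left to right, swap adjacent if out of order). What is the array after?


After one pass: [29, 33, 37, 17, 23, 42]


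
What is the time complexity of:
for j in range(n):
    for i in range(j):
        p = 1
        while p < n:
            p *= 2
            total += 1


Per nesting level: O(n) * O(n) [triangular over j] * O(log n) = O(n^2 log n)
Complexity: O(n^2 log n)


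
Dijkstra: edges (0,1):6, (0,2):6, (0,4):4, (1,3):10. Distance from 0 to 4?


Dijkstra from 0:
Distances: {0: 0, 1: 6, 2: 6, 3: 16, 4: 4}
Shortest distance to 4 = 4, path = [0, 4]


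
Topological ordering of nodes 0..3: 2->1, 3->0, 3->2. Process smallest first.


Kahn's algorithm, process smallest node first
Order: [3, 0, 2, 1]


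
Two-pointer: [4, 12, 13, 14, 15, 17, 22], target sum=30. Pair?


Two pointers: lo=0, hi=6
Found pair: (13, 17) summing to 30


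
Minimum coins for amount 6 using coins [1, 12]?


dp[0]=0; dp[i]=1+min(dp[i-c] for c in coins)
...dp[1]=1, dp[2]=2, dp[3]=3, dp[4]=4, dp[5]=5, dp[6]=6
Minimum coins for 6 = 6


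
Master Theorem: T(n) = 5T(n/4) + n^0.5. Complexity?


a=5, b=4, c=0.5. log_4(5)=1.161 > c=0.5. Case 1: O(n^log_b(a)) = O(n^1.161)
Complexity: O(n^1.161)


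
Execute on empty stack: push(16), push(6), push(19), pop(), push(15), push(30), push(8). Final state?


push(16) -> [16]
push(6) -> [16, 6]
push(19) -> [16, 6, 19]
pop() returns 19 -> [16, 6]
push(15) -> [16, 6, 15]
push(30) -> [16, 6, 15, 30]
push(8) -> [16, 6, 15, 30, 8]
Final stack (bottom to top): [16, 6, 15, 30, 8]


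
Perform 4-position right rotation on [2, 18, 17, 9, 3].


Right rotate by 4: [18, 17, 9, 3, 2]


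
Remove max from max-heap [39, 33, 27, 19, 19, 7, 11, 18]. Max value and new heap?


Max = 39
Replace root with last, heapify down
Resulting heap: [33, 19, 27, 18, 19, 7, 11]


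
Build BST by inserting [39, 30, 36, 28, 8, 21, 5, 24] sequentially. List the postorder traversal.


Root = 39; build tree by BST insertion.
Postorder traversal: [5, 24, 21, 8, 28, 36, 30, 39]


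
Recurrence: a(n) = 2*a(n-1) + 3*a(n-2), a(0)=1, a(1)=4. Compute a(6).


Build bottom-up:
...a(4)=101, a(5)=304, a(6)=2*304+3*101=911


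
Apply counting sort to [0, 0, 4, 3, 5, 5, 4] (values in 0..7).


Count array: [2, 0, 0, 1, 2, 2, 0, 0]
Reconstruct: [0, 0, 3, 4, 4, 5, 5]


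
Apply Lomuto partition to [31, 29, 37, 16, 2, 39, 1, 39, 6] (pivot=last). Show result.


Elements <= 6 go left of pivot.
Result: [2, 1, 6, 16, 31, 39, 29, 39, 37], pivot at index 2


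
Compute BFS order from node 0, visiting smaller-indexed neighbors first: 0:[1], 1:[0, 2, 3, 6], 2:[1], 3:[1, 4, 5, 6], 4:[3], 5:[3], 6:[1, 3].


BFS queue: start with [0]
Visit order: [0, 1, 2, 3, 6, 4, 5]


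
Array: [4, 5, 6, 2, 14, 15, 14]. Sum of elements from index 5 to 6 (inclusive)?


Prefix sums: [0, 4, 9, 15, 17, 31, 46, 60]
Sum[5..6] = prefix[7] - prefix[5] = 60 - 31 = 29


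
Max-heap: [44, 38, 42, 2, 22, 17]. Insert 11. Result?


Append 11: [44, 38, 42, 2, 22, 17, 11]
Bubble up: no swaps needed
Result: [44, 38, 42, 2, 22, 17, 11]


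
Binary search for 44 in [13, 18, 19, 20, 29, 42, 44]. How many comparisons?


Search for 44:
[0,6] mid=3 arr[3]=20
[4,6] mid=5 arr[5]=42
[6,6] mid=6 arr[6]=44
Total: 3 comparisons


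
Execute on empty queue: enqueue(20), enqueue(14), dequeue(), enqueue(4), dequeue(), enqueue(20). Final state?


enqueue(20) -> [20]
enqueue(14) -> [20, 14]
dequeue() returns 20 -> [14]
enqueue(4) -> [14, 4]
dequeue() returns 14 -> [4]
enqueue(20) -> [4, 20]
Final queue (front to back): [4, 20]


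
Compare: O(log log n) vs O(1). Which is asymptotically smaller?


constant grows slower than double-logarithmic
O(1) is asymptotically smaller; O(log log n) grows faster


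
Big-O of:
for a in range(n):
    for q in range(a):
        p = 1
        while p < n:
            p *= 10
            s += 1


Per nesting level: O(n) * O(n) [triangular over a] * O(log n) = O(n^2 log n)
Complexity: O(n^2 log n)


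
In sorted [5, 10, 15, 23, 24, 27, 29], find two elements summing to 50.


Two pointers: lo=0, hi=6
Found pair: (23, 27) summing to 50


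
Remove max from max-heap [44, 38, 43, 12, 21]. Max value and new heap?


Max = 44
Replace root with last, heapify down
Resulting heap: [43, 38, 21, 12]


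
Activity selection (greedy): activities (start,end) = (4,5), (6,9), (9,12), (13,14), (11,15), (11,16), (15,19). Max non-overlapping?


Greedy: pick earliest-ending, then skip overlaps.
Selected (5 activities): [(4, 5), (6, 9), (9, 12), (13, 14), (15, 19)]


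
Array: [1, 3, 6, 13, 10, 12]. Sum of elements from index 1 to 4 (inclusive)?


Prefix sums: [0, 1, 4, 10, 23, 33, 45]
Sum[1..4] = prefix[5] - prefix[1] = 33 - 1 = 32


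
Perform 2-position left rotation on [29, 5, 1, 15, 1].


Left rotate by 2: [1, 15, 1, 29, 5]


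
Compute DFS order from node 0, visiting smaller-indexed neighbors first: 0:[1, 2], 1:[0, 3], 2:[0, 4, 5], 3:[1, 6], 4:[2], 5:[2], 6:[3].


DFS stack-based: start with [0]
Visit order: [0, 1, 3, 6, 2, 4, 5]


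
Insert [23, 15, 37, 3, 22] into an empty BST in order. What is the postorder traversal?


Root = 23; build tree by BST insertion.
Postorder traversal: [3, 22, 15, 37, 23]


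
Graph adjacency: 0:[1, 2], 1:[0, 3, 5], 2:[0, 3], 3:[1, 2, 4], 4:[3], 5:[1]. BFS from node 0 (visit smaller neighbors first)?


BFS queue: start with [0]
Visit order: [0, 1, 2, 3, 5, 4]


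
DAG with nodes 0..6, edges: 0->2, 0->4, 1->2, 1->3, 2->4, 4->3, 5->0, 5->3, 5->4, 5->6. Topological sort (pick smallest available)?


Kahn's algorithm, process smallest node first
Order: [1, 5, 0, 2, 4, 3, 6]


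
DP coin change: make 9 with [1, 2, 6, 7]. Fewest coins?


dp[0]=0; dp[i]=1+min(dp[i-c] for c in coins)
...dp[4]=2, dp[5]=3, dp[6]=1, dp[7]=1, dp[8]=2, dp[9]=2
Minimum coins for 9 = 2


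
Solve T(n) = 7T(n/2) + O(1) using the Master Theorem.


a=7, b=2, c=0. log_2(7)=2.807 > c=0. Case 1: O(n^log_b(a)) = O(n^2.807)
Complexity: O(n^2.807)


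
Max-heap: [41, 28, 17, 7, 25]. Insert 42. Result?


Append 42: [41, 28, 17, 7, 25, 42]
Bubble up: swap idx 5(42) with idx 2(17); swap idx 2(42) with idx 0(41)
Result: [42, 28, 41, 7, 25, 17]


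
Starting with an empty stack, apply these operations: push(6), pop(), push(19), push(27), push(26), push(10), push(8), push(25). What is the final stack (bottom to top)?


push(6) -> [6]
pop() returns 6 -> []
push(19) -> [19]
push(27) -> [19, 27]
push(26) -> [19, 27, 26]
push(10) -> [19, 27, 26, 10]
push(8) -> [19, 27, 26, 10, 8]
push(25) -> [19, 27, 26, 10, 8, 25]
Final stack (bottom to top): [19, 27, 26, 10, 8, 25]


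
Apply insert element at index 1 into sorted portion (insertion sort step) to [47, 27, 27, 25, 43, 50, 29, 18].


After one pass: [27, 47, 27, 25, 43, 50, 29, 18]


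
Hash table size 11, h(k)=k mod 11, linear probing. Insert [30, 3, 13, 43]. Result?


Insertions: 30->slot 8; 3->slot 3; 13->slot 2; 43->slot 10
Table: [None, None, 13, 3, None, None, None, None, 30, None, 43]


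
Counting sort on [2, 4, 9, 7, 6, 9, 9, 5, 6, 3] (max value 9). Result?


Count array: [0, 0, 1, 1, 1, 1, 2, 1, 0, 3]
Reconstruct: [2, 3, 4, 5, 6, 6, 7, 9, 9, 9]


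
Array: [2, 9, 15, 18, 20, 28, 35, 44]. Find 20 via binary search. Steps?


Search for 20:
[0,7] mid=3 arr[3]=18
[4,7] mid=5 arr[5]=28
[4,4] mid=4 arr[4]=20
Total: 3 comparisons


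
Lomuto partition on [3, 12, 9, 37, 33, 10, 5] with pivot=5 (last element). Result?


Elements <= 5 go left of pivot.
Result: [3, 5, 9, 37, 33, 10, 12], pivot at index 1


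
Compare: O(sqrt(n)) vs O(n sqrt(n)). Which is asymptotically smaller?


sublinear grows slower than n^1.5
O(sqrt(n)) is asymptotically smaller; O(n sqrt(n)) grows faster


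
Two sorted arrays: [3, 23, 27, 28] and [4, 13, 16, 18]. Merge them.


Compare heads, take smaller each step.
Merged: [3, 4, 13, 16, 18, 23, 27, 28]


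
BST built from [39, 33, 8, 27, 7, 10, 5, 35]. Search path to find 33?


BST root = 39
Search for 33: compare at each node
Path: [39, 33]


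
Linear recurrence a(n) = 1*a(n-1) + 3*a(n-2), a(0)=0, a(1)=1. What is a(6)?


Build bottom-up:
...a(4)=7, a(5)=19, a(6)=1*19+3*7=40


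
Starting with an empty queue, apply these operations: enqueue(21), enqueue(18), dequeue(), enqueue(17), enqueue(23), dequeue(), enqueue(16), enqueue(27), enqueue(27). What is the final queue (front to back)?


enqueue(21) -> [21]
enqueue(18) -> [21, 18]
dequeue() returns 21 -> [18]
enqueue(17) -> [18, 17]
enqueue(23) -> [18, 17, 23]
dequeue() returns 18 -> [17, 23]
enqueue(16) -> [17, 23, 16]
enqueue(27) -> [17, 23, 16, 27]
enqueue(27) -> [17, 23, 16, 27, 27]
Final queue (front to back): [17, 23, 16, 27, 27]


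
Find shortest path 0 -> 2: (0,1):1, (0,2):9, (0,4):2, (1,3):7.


Dijkstra from 0:
Distances: {0: 0, 1: 1, 2: 9, 3: 8, 4: 2}
Shortest distance to 2 = 9, path = [0, 2]


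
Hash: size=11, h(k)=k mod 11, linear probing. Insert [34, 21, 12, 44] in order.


Insertions: 34->slot 1; 21->slot 10; 12->slot 2; 44->slot 0
Table: [44, 34, 12, None, None, None, None, None, None, None, 21]


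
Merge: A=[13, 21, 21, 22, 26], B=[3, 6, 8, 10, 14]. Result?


Compare heads, take smaller each step.
Merged: [3, 6, 8, 10, 13, 14, 21, 21, 22, 26]


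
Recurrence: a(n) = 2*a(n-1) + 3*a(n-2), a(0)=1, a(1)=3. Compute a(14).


Build bottom-up:
...a(12)=531441, a(13)=1594323, a(14)=2*1594323+3*531441=4782969


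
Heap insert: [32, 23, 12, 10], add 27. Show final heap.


Append 27: [32, 23, 12, 10, 27]
Bubble up: swap idx 4(27) with idx 1(23)
Result: [32, 27, 12, 10, 23]


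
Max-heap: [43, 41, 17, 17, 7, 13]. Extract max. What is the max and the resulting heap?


Max = 43
Replace root with last, heapify down
Resulting heap: [41, 17, 17, 13, 7]


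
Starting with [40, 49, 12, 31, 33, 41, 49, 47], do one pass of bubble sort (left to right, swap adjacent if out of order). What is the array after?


After one pass: [40, 12, 31, 33, 41, 49, 47, 49]


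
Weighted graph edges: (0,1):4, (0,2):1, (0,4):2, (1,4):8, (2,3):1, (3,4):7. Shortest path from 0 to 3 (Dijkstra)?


Dijkstra from 0:
Distances: {0: 0, 1: 4, 2: 1, 3: 2, 4: 2}
Shortest distance to 3 = 2, path = [0, 2, 3]


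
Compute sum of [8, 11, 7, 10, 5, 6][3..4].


Prefix sums: [0, 8, 19, 26, 36, 41, 47]
Sum[3..4] = prefix[5] - prefix[3] = 41 - 26 = 15


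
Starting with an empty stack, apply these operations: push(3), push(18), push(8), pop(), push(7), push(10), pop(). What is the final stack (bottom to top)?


push(3) -> [3]
push(18) -> [3, 18]
push(8) -> [3, 18, 8]
pop() returns 8 -> [3, 18]
push(7) -> [3, 18, 7]
push(10) -> [3, 18, 7, 10]
pop() returns 10 -> [3, 18, 7]
Final stack (bottom to top): [3, 18, 7]


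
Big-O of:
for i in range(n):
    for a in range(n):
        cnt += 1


Per nesting level: O(n) * O(n) = O(n^2)
Complexity: O(n^2)


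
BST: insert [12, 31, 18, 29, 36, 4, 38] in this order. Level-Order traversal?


Root = 12; build tree by BST insertion.
Level-Order traversal: [12, 4, 31, 18, 36, 29, 38]


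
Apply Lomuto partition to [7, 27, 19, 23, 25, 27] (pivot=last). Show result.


Elements <= 27 go left of pivot.
Result: [7, 27, 19, 23, 25, 27], pivot at index 5


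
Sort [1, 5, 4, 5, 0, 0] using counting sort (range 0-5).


Count array: [2, 1, 0, 0, 1, 2]
Reconstruct: [0, 0, 1, 4, 5, 5]


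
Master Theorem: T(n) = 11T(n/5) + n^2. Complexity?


a=11, b=5, c=2. log_5(11)=1.490 < c=2. Case 3: O(n^c) = O(n^2)
Complexity: O(n^2)


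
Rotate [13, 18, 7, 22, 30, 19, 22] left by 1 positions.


Left rotate by 1: [18, 7, 22, 30, 19, 22, 13]


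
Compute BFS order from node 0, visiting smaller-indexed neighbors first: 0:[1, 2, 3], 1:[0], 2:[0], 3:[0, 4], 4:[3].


BFS queue: start with [0]
Visit order: [0, 1, 2, 3, 4]


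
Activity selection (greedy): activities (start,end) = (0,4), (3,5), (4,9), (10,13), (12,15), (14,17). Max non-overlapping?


Greedy: pick earliest-ending, then skip overlaps.
Selected (4 activities): [(0, 4), (4, 9), (10, 13), (14, 17)]


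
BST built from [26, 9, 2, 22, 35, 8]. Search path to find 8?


BST root = 26
Search for 8: compare at each node
Path: [26, 9, 2, 8]


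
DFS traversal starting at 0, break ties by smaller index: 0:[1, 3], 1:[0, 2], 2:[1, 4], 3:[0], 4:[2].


DFS stack-based: start with [0]
Visit order: [0, 1, 2, 4, 3]


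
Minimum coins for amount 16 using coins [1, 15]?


dp[0]=0; dp[i]=1+min(dp[i-c] for c in coins)
...dp[11]=11, dp[12]=12, dp[13]=13, dp[14]=14, dp[15]=1, dp[16]=2
Minimum coins for 16 = 2


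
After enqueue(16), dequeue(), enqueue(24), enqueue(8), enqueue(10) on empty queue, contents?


enqueue(16) -> [16]
dequeue() returns 16 -> []
enqueue(24) -> [24]
enqueue(8) -> [24, 8]
enqueue(10) -> [24, 8, 10]
Final queue (front to back): [24, 8, 10]


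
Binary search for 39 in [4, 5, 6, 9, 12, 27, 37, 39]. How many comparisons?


Search for 39:
[0,7] mid=3 arr[3]=9
[4,7] mid=5 arr[5]=27
[6,7] mid=6 arr[6]=37
[7,7] mid=7 arr[7]=39
Total: 4 comparisons


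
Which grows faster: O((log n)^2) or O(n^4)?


polylogarithmic grows slower than quartic
O((log n)^2) is asymptotically smaller; O(n^4) grows faster


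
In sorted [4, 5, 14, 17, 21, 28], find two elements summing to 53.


Two pointers: lo=0, hi=5
No pair sums to 53


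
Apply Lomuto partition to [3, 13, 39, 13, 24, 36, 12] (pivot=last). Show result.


Elements <= 12 go left of pivot.
Result: [3, 12, 39, 13, 24, 36, 13], pivot at index 1


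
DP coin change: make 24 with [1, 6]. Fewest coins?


dp[0]=0; dp[i]=1+min(dp[i-c] for c in coins)
...dp[19]=4, dp[20]=5, dp[21]=6, dp[22]=7, dp[23]=8, dp[24]=4
Minimum coins for 24 = 4


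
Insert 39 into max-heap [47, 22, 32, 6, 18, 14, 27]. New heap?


Append 39: [47, 22, 32, 6, 18, 14, 27, 39]
Bubble up: swap idx 7(39) with idx 3(6); swap idx 3(39) with idx 1(22)
Result: [47, 39, 32, 22, 18, 14, 27, 6]


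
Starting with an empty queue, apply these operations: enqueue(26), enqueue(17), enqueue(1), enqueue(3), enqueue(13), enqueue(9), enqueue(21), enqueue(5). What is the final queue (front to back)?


enqueue(26) -> [26]
enqueue(17) -> [26, 17]
enqueue(1) -> [26, 17, 1]
enqueue(3) -> [26, 17, 1, 3]
enqueue(13) -> [26, 17, 1, 3, 13]
enqueue(9) -> [26, 17, 1, 3, 13, 9]
enqueue(21) -> [26, 17, 1, 3, 13, 9, 21]
enqueue(5) -> [26, 17, 1, 3, 13, 9, 21, 5]
Final queue (front to back): [26, 17, 1, 3, 13, 9, 21, 5]


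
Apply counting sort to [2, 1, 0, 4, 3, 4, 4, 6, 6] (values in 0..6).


Count array: [1, 1, 1, 1, 3, 0, 2]
Reconstruct: [0, 1, 2, 3, 4, 4, 4, 6, 6]


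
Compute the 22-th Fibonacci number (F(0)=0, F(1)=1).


F(n)=F(n-1)+F(n-2)
...F(20)=6765, F(21)=10946, F(22)=17711


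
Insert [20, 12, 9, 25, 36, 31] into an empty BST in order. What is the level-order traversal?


Root = 20; build tree by BST insertion.
Level-Order traversal: [20, 12, 25, 9, 36, 31]


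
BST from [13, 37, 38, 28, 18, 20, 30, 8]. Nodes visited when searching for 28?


BST root = 13
Search for 28: compare at each node
Path: [13, 37, 28]


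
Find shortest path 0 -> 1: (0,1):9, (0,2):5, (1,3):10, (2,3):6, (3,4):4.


Dijkstra from 0:
Distances: {0: 0, 1: 9, 2: 5, 3: 11, 4: 15}
Shortest distance to 1 = 9, path = [0, 1]


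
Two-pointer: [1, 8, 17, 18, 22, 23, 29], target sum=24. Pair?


Two pointers: lo=0, hi=6
Found pair: (1, 23) summing to 24


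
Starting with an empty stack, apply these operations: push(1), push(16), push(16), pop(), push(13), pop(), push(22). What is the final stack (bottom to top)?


push(1) -> [1]
push(16) -> [1, 16]
push(16) -> [1, 16, 16]
pop() returns 16 -> [1, 16]
push(13) -> [1, 16, 13]
pop() returns 13 -> [1, 16]
push(22) -> [1, 16, 22]
Final stack (bottom to top): [1, 16, 22]
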